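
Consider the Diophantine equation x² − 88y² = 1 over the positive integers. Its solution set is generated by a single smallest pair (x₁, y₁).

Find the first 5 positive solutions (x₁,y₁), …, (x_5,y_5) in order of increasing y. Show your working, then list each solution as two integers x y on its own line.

[9; 2,1,1,1,2,18] for √88; ℓ=6 ⇒ convergent index 5
i=0: a=9 ⇒ p=9, q=1
…
i=4: a=1 ⇒ p=75, q=8
i=5: a=2 ⇒ p=197, q=21
(x₁, y₁) = (197, 21);  197² − 88·21² = 1 ✓
n=2: (197,21)∘(197,21) = (197·197+88·21·21, 197·21+21·197) = (77617,8274)
n=3: (77617,8274)∘(197,21) = (197·77617+88·21·8274, 197·8274+21·77617) = (30580901,3259935)
n=4: (30580901,3259935)∘(197,21) = (197·30580901+88·21·3259935, 197·3259935+21·30580901) = (12048797377,1284406116)
n=5: (12048797377,1284406116)∘(197,21) = (197·12048797377+88·21·1284406116, 197·1284406116+21·12048797377) = (4747195585637,506052749769)

197 21
77617 8274
30580901 3259935
12048797377 1284406116
4747195585637 506052749769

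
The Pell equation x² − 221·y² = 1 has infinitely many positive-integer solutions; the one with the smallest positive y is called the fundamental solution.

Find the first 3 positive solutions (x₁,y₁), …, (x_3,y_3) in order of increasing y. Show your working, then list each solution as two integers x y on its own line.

1665 112
5544449 372960
18463013505 1241956688

√221 → a₀=14, period (1,6,2,6,1,28); ℓ=6 even so k=5
i=0: a=14 ⇒ p=14, q=1
…
i=2: a=6 ⇒ p=104, q=7
…
i=4: a=6 ⇒ p=1442, q=97
i=5: a=1 ⇒ p=1665, q=112
(x₁, y₁) = (1665, 112);  1665² − 221·112² = 1 ✓
(x_2, y_2) = (1665·1665 + 221·112·112, 1665·112 + 112·1665) = (5544449, 372960)
(x_3, y_3) = (1665·5544449 + 221·112·372960, 1665·372960 + 112·5544449) = (18463013505, 1241956688)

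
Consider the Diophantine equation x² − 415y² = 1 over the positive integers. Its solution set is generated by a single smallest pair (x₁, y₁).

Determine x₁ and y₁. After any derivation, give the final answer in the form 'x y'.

√415 = [20; 2,1,2,4,6,…,1,2,40, …], period ℓ=16 (even) → k=15
k=0  a_k=20  p_k/q_k = 20/1
k=1  a_k=2  p_k/q_k = 41/2
k=2  a_k=1  p_k/q_k = 61/3
k=3  a_k=2  p_k/q_k = 163/8
…
k=6  a_k=1  p_k/q_k = 5154/253
k=7  a_k=1  p_k/q_k = 9595/471
k=8  a_k=3  p_k/q_k = 33939/1666
k=9  a_k=1  p_k/q_k = 43534/2137
…
k=11  a_k=6  p_k/q_k = 508372/24955
k=12  a_k=4  p_k/q_k = 2110961/103623
k=13  a_k=2  p_k/q_k = 4730294/232201
k=14  a_k=1  p_k/q_k = 6841255/335824
k=15  a_k=2  p_k/q_k = 18412804/903849
(x₁, y₁) = (18412804, 903849);  18412804² − 415·903849² = 1 ✓

18412804 903849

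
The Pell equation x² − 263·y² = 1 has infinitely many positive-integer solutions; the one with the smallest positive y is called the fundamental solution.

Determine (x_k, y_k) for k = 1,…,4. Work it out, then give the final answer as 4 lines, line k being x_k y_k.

d=263: √d = [16; 4,1,1,1,1,15,1,1,1,1,4,32] (ℓ=12, even), read p_11/q_11
k=0  a_k=16  p_k/q_k = 16/1
…
k=2  a_k=1  p_k/q_k = 81/5
k=3  a_k=1  p_k/q_k = 146/9
k=4  a_k=1  p_k/q_k = 227/14
…
k=8  a_k=1  p_k/q_k = 12017/741
…
k=10  a_k=1  p_k/q_k = 30229/1864
k=11  a_k=4  p_k/q_k = 139128/8579
fundamental: x₁=139128, y₁=8579  (since 19356600384 − 263·73599241 = 1)
n=2: (139128,8579)∘(139128,8579) = (139128·139128+263·8579·8579, 139128·8579+8579·139128) = (38713200767,2387158224)
n=3: (38713200767,2387158224)∘(139128,8579) = (139128·38713200767+263·8579·2387158224, 139128·2387158224+8579·38713200767) = (10772180392483224,664241098768765)
n=4: (10772180392483224,664241098768765)∘(139128,8579) = (139128·10772180392483224+263·8579·664241098768765, 139128·664241098768765+8579·10772180392483224) = (2997423827252098776577,184829071176614315616)

139128 8579
38713200767 2387158224
10772180392483224 664241098768765
2997423827252098776577 184829071176614315616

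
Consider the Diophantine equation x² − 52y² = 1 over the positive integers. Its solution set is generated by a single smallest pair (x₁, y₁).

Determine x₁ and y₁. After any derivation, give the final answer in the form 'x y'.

d=52: √d = [7; 4,1,2,1,4,14] (ℓ=6, even), read p_5/q_5
i=0: a=7 ⇒ p=7, q=1
…
i=2: a=1 ⇒ p=36, q=5
…
i=4: a=1 ⇒ p=137, q=19
i=5: a=4 ⇒ p=649, q=90
fundamental: x₁=649, y₁=90  (since 421201 − 52·8100 = 1)

649 90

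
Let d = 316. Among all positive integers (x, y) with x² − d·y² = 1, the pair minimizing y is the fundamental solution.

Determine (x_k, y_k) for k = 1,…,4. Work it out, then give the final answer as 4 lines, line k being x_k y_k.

[17; 1,3,2,8,2,3,1,34] for √316; ℓ=8 ⇒ convergent index 7
a_0=17:  p_0=17·1+0=17,  q_0=17·0+1=1
…
a_6=3:  p_6=3·2862+1351=9937,  q_6=3·161+76=559
a_7=1:  p_7=1·9937+2862=12799,  q_7=1·559+161=720
(x₁, y₁) = (12799, 720);  12799² − 316·720² = 1 ✓
k=2:  x_2 = 12799·12799+316·720·720 = 327628801,  y_2 = 12799·720+720·12799 = 18430560
k=3:  x_3 = 12799·327628801+316·720·18430560 = 8386642035199,  y_3 = 12799·18430560+720·327628801 = 471785474160
k=4:  x_4 = 12799·8386642035199+316·720·471785474160 = 214681262489395201,  y_4 = 12799·471785474160+720·8386642035199 = 12076764549117120

12799 720
327628801 18430560
8386642035199 471785474160
214681262489395201 12076764549117120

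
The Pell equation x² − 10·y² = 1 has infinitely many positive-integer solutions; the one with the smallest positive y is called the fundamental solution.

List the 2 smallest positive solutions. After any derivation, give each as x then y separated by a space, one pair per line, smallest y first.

[3; 6] for √10; ℓ=1 ⇒ convergent index 1
a_0=3:  p_0=3·1+0=3,  q_0=3·0+1=1
a_1=6:  p_1=6·3+1=19,  q_1=6·1+0=6
→ (19, 6).  Check: 19²=361, 10·6²=360, difference 1.
(x_2, y_2) = (19·19 + 10·6·6, 19·6 + 6·19) = (721, 228)

19 6
721 228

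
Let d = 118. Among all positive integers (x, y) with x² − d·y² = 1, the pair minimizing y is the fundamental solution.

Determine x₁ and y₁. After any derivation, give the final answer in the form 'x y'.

306917 28254

d=118: √d = [10; 1,6,3,2,10,2,3,6,1,20] (ℓ=10, even), read p_9/q_9
i=0: a=10 ⇒ p=10, q=1
…
i=2: a=6 ⇒ p=76, q=7
…
i=8: a=6 ⇒ p=264802, q=24377
i=9: a=1 ⇒ p=306917, q=28254
(x₁, y₁) = (306917, 28254);  306917² − 118·28254² = 1 ✓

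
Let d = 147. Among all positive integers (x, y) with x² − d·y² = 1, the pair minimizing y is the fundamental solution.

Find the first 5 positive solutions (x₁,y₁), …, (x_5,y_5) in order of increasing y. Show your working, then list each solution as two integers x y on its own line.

97 8
18817 1552
3650401 301080
708158977 58407968
137379191137 11330844712

√147 = [12; 8,24, …], period ℓ=2 (even) → k=1
k=0  a_k=12  p_k/q_k = 12/1
k=1  a_k=8  p_k/q_k = 97/8
→ (97, 8).  Check: 97²=9409, 147·8²=9408, difference 1.
n=2: (97,8)∘(97,8) = (97·97+147·8·8, 97·8+8·97) = (18817,1552)
n=3: (18817,1552)∘(97,8) = (97·18817+147·8·1552, 97·1552+8·18817) = (3650401,301080)
n=4: (3650401,301080)∘(97,8) = (97·3650401+147·8·301080, 97·301080+8·3650401) = (708158977,58407968)
n=5: (708158977,58407968)∘(97,8) = (97·708158977+147·8·58407968, 97·58407968+8·708158977) = (137379191137,11330844712)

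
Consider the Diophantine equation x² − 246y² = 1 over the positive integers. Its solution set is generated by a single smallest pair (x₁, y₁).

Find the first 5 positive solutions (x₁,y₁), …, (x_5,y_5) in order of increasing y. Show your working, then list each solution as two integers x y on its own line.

88805 5662
15772656049 1005627820
2801381440774085 178609557104538
497553357680112580801 31722843436331366360
88370451854763414035291525 5634294222548204422095062

√246 = [15; 1,2,5,1,14,1,5,2,1,30, …], period ℓ=10 (even) → k=9
a_0=15:  p_0=15·1+0=15,  q_0=15·0+1=1
a_1=1:  p_1=1·15+1=16,  q_1=1·1+0=1
a_2=2:  p_2=2·16+15=47,  q_2=2·1+1=3
…
a_4=1:  p_4=1·251+47=298,  q_4=1·16+3=19
a_5=14:  p_5=14·298+251=4423,  q_5=14·19+16=282
a_6=1:  p_6=1·4423+298=4721,  q_6=1·282+19=301
…
a_8=2:  p_8=2·28028+4721=60777,  q_8=2·1787+301=3875
a_9=1:  p_9=1·60777+28028=88805,  q_9=1·3875+1787=5662
fundamental: x₁=88805, y₁=5662  (since 7886328025 − 246·32058244 = 1)
(x_2, y_2) = (88805·88805 + 246·5662·5662, 88805·5662 + 5662·88805) = (15772656049, 1005627820)
(x_3, y_3) = (88805·15772656049 + 246·5662·1005627820, 88805·1005627820 + 5662·15772656049) = (2801381440774085, 178609557104538)
(x_4, y_4) = (88805·2801381440774085 + 246·5662·178609557104538, 88805·178609557104538 + 5662·2801381440774085) = (497553357680112580801, 31722843436331366360)
(x_5, y_5) = (88805·497553357680112580801 + 246·5662·31722843436331366360, 88805·31722843436331366360 + 5662·497553357680112580801) = (88370451854763414035291525, 5634294222548204422095062)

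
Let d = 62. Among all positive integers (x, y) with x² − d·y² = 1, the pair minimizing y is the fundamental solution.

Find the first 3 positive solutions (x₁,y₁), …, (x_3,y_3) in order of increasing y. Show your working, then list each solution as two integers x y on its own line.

√62 → a₀=7, period (1,6,1,14); ℓ=4 even so k=3
step 0: (7, 1)  from 7·(1,0) + (0,1)
step 1: (8, 1)  from 1·(7,1) + (1,0)
step 2: (55, 7)  from 6·(8,1) + (7,1)
step 3: (63, 8)  from 1·(55,7) + (8,1)
(x₁, y₁) = (63, 8);  63² − 62·8² = 1 ✓
(x_2, y_2) = (63·63 + 62·8·8, 63·8 + 8·63) = (7937, 1008)
(x_3, y_3) = (63·7937 + 62·8·1008, 63·1008 + 8·7937) = (999999, 127000)

63 8
7937 1008
999999 127000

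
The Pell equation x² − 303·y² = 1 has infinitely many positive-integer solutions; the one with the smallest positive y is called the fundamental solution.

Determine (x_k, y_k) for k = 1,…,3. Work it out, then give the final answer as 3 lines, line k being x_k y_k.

√303 → a₀=17, period (2,2,5,2,2,34); ℓ=6 even so k=5
i=0: a=17 ⇒ p=17, q=1
…
i=2: a=2 ⇒ p=87, q=5
i=3: a=5 ⇒ p=470, q=27
i=4: a=2 ⇒ p=1027, q=59
i=5: a=2 ⇒ p=2524, q=145
fundamental: x₁=2524, y₁=145  (since 6370576 − 303·21025 = 1)
(x_2, y_2) = (2524·2524 + 303·145·145, 2524·145 + 145·2524) = (12741151, 731960)
(x_3, y_3) = (2524·12741151 + 303·145·731960, 2524·731960 + 145·12741151) = (64317327724, 3694933935)

2524 145
12741151 731960
64317327724 3694933935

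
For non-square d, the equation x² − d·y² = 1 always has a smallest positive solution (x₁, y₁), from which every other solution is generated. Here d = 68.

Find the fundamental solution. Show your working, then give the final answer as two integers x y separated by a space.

√68 = [8; 4,16, …], period ℓ=2 (even) → k=1
i=0: a=8 ⇒ p=8, q=1
i=1: a=4 ⇒ p=33, q=4
fundamental: x₁=33, y₁=4  (since 1089 − 68·16 = 1)

33 4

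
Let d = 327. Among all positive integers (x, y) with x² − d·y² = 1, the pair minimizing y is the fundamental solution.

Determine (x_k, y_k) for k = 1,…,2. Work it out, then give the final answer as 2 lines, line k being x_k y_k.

d=327: √d = [18; 12,36] (ℓ=2, even), read p_1/q_1
i=0: a=18 ⇒ p=18, q=1
i=1: a=12 ⇒ p=217, q=12
(x₁, y₁) = (217, 12);  217² − 327·12² = 1 ✓
(x_2, y_2) = (217·217 + 327·12·12, 217·12 + 12·217) = (94177, 5208)

217 12
94177 5208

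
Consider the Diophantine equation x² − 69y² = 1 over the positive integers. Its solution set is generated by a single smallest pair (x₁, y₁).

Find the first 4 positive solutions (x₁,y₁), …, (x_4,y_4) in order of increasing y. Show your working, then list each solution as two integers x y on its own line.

7775 936
120901249 14554800
1880014414175 226327139064
29234224019520001 3519386997890400

[8; 3,3,1,4,1,3,3,16] for √69; ℓ=8 ⇒ convergent index 7
step 0: (8, 1)  from 8·(1,0) + (0,1)
…
step 4: (515, 62)  from 4·(108,13) + (83,10)
…
step 6: (2384, 287)  from 3·(623,75) + (515,62)
step 7: (7775, 936)  from 3·(2384,287) + (623,75)
fundamental: x₁=7775, y₁=936  (since 60450625 − 69·876096 = 1)
k=2:  x_2 = 7775·7775+69·936·936 = 120901249,  y_2 = 7775·936+936·7775 = 14554800
k=3:  x_3 = 7775·120901249+69·936·14554800 = 1880014414175,  y_3 = 7775·14554800+936·120901249 = 226327139064
k=4:  x_4 = 7775·1880014414175+69·936·226327139064 = 29234224019520001,  y_4 = 7775·226327139064+936·1880014414175 = 3519386997890400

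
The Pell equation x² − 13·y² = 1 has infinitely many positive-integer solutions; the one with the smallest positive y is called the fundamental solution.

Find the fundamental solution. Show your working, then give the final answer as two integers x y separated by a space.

√13 → a₀=3, period (1,1,1,1,6); ℓ=5 odd so k=9
i=0: a=3 ⇒ p=3, q=1
…
i=2: a=1 ⇒ p=7, q=2
…
i=4: a=1 ⇒ p=18, q=5
…
i=7: a=1 ⇒ p=256, q=71
i=8: a=1 ⇒ p=393, q=109
i=9: a=1 ⇒ p=649, q=180
(x₁, y₁) = (649, 180);  649² − 13·180² = 1 ✓

649 180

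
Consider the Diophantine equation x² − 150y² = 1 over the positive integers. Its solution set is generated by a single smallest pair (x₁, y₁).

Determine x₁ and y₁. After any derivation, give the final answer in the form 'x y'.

49 4

d=150: √d = [12; 4,24] (ℓ=2, even), read p_1/q_1
a_0=12:  p_0=12·1+0=12,  q_0=12·0+1=1
a_1=4:  p_1=4·12+1=49,  q_1=4·1+0=4
fundamental: x₁=49, y₁=4  (since 2401 − 150·16 = 1)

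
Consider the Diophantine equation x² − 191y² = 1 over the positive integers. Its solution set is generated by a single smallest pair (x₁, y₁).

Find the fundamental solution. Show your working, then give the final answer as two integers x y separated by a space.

8994000 650783

d=191: √d = [13; 1,4,1,1,3,…,4,1,26] (ℓ=16, even), read p_15/q_15
step 0: (13, 1)  from 13·(1,0) + (0,1)
step 1: (14, 1)  from 1·(13,1) + (1,0)
…
step 3: (83, 6)  from 1·(69,5) + (14,1)
step 4: (152, 11)  from 1·(83,6) + (69,5)
step 5: (539, 39)  from 3·(152,11) + (83,6)
step 6: (1230, 89)  from 2·(539,39) + (152,11)
…
step 9: (83433, 6037)  from 2·(40217,2910) + (2999,217)
…
step 11: (704682, 50989)  from 3·(207083,14984) + (83433,6037)
step 12: (911765, 65973)  from 1·(704682,50989) + (207083,14984)
…
step 14: (7377553, 533821)  from 4·(1616447,116962) + (911765,65973)
step 15: (8994000, 650783)  from 1·(7377553,533821) + (1616447,116962)
(x₁, y₁) = (8994000, 650783);  8994000² − 191·650783² = 1 ✓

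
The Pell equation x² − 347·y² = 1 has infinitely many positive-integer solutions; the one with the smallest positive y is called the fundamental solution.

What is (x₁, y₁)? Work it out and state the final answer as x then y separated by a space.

√347 → a₀=18, period (1,1,1,2,4,…,1,1,36); ℓ=14 even so k=13
step 0: (18, 1)  from 18·(1,0) + (0,1)
step 1: (19, 1)  from 1·(18,1) + (1,0)
step 2: (37, 2)  from 1·(19,1) + (18,1)
…
step 4: (149, 8)  from 2·(56,3) + (37,2)
step 5: (652, 35)  from 4·(149,8) + (56,3)
…
step 9: (74549, 4002)  from 4·(15070,809) + (14269,766)
step 10: (164168, 8813)  from 2·(74549,4002) + (15070,809)
step 11: (238717, 12815)  from 1·(164168,8813) + (74549,4002)
step 12: (402885, 21628)  from 1·(238717,12815) + (164168,8813)
step 13: (641602, 34443)  from 1·(402885,21628) + (238717,12815)
(x₁, y₁) = (641602, 34443);  641602² − 347·34443² = 1 ✓

641602 34443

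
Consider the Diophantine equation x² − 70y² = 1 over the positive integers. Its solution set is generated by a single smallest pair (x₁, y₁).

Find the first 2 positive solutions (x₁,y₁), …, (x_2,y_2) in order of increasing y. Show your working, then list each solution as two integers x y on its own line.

251 30
126001 15060

d=70: √d = [8; 2,1,2,1,2,16] (ℓ=6, even), read p_5/q_5
k=0  a_k=8  p_k/q_k = 8/1
…
k=2  a_k=1  p_k/q_k = 25/3
k=3  a_k=2  p_k/q_k = 67/8
k=4  a_k=1  p_k/q_k = 92/11
k=5  a_k=2  p_k/q_k = 251/30
fundamental: x₁=251, y₁=30  (since 63001 − 70·900 = 1)
n=2: (251,30)∘(251,30) = (251·251+70·30·30, 251·30+30·251) = (126001,15060)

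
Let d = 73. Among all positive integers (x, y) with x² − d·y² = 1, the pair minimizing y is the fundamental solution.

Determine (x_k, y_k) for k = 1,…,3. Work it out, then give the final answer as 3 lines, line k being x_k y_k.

d=73: √d = [8; 1,1,5,5,1,1,16] (ℓ=7, odd), read p_13/q_13
a_0=8:  p_0=8·1+0=8,  q_0=8·0+1=1
a_1=1:  p_1=1·8+1=9,  q_1=1·1+0=1
a_2=1:  p_2=1·9+8=17,  q_2=1·1+1=2
…
a_4=5:  p_4=5·94+17=487,  q_4=5·11+2=57
a_5=1:  p_5=1·487+94=581,  q_5=1·57+11=68
a_6=1:  p_6=1·581+487=1068,  q_6=1·68+57=125
…
a_8=1:  p_8=1·17669+1068=18737,  q_8=1·2068+125=2193
a_9=1:  p_9=1·18737+17669=36406,  q_9=1·2193+2068=4261
a_10=5:  p_10=5·36406+18737=200767,  q_10=5·4261+2193=23498
a_11=5:  p_11=5·200767+36406=1040241,  q_11=5·23498+4261=121751
a_12=1:  p_12=1·1040241+200767=1241008,  q_12=1·121751+23498=145249
a_13=1:  p_13=1·1241008+1040241=2281249,  q_13=1·145249+121751=267000
→ (2281249, 267000).  Check: 2281249²=5204097000001, 73·267000²=5204097000000, difference 1.
n=2: (2281249,267000)∘(2281249,267000) = (2281249·2281249+73·267000·267000, 2281249·267000+267000·2281249) = (10408194000001,1218186966000)
n=3: (10408194000001,1218186966000)∘(2281249,267000) = (2281249·10408194000001+73·267000·1218186966000, 2281249·1218186966000+267000·10408194000001) = (47487364308614281249,5557975596000801000)

2281249 267000
10408194000001 1218186966000
47487364308614281249 5557975596000801000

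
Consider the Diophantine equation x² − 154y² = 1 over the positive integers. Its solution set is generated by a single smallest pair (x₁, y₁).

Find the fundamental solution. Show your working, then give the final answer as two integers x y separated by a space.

21295 1716

d=154: √d = [12; 2,2,3,1,2,1,3,2,2,24] (ℓ=10, even), read p_9/q_9
step 0: (12, 1)  from 12·(1,0) + (0,1)
step 1: (25, 2)  from 2·(12,1) + (1,0)
step 2: (62, 5)  from 2·(25,2) + (12,1)
step 3: (211, 17)  from 3·(62,5) + (25,2)
step 4: (273, 22)  from 1·(211,17) + (62,5)
step 5: (757, 61)  from 2·(273,22) + (211,17)
…
step 8: (8724, 703)  from 2·(3847,310) + (1030,83)
step 9: (21295, 1716)  from 2·(8724,703) + (3847,310)
→ (21295, 1716).  Check: 21295²=453477025, 154·1716²=453477024, difference 1.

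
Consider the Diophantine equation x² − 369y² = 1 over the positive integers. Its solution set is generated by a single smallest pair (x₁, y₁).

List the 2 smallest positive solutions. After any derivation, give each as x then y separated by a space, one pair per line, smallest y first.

8396801 437120
141012534067201 7340819306240

[19; 4,1,3,2,7,4,7,2,3,1,4,38] for √369; ℓ=12 ⇒ convergent index 11
step 0: (19, 1)  from 19·(1,0) + (0,1)
…
step 2: (96, 5)  from 1·(77,4) + (19,1)
…
step 5: (6147, 320)  from 7·(826,43) + (365,19)
…
step 9: (1364557, 71036)  from 3·(393504,20485) + (184045,9581)
step 10: (1758061, 91521)  from 1·(1364557,71036) + (393504,20485)
step 11: (8396801, 437120)  from 4·(1758061,91521) + (1364557,71036)
(x₁, y₁) = (8396801, 437120);  8396801² − 369·437120² = 1 ✓
(x_2, y_2) = (8396801·8396801 + 369·437120·437120, 8396801·437120 + 437120·8396801) = (141012534067201, 7340819306240)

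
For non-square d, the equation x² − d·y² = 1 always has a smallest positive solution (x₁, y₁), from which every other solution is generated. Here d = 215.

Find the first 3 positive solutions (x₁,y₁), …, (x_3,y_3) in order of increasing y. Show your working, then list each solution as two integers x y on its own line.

√215 → a₀=14, period (1,1,1,28); ℓ=4 even so k=3
k=0  a_k=14  p_k/q_k = 14/1
…
k=2  a_k=1  p_k/q_k = 29/2
k=3  a_k=1  p_k/q_k = 44/3
fundamental: x₁=44, y₁=3  (since 1936 − 215·9 = 1)
(44+3√215)^2 = 3871 + 264√215
(44+3√215)^3 = 340604 + 23229√215

44 3
3871 264
340604 23229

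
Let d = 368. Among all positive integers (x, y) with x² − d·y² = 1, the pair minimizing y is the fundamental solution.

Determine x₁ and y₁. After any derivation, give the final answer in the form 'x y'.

√368 → a₀=19, period (5,2,5,38); ℓ=4 even so k=3
i=0: a=19 ⇒ p=19, q=1
i=1: a=5 ⇒ p=96, q=5
i=2: a=2 ⇒ p=211, q=11
i=3: a=5 ⇒ p=1151, q=60
→ (1151, 60).  Check: 1151²=1324801, 368·60²=1324800, difference 1.

1151 60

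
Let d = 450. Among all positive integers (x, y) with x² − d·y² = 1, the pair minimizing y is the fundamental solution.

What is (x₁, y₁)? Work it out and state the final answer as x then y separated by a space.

19601 924

d=450: √d = [21; 4,1,2,4,2,1,4,42] (ℓ=8, even), read p_7/q_7
a_0=21:  p_0=21·1+0=21,  q_0=21·0+1=1
a_1=4:  p_1=4·21+1=85,  q_1=4·1+0=4
…
a_3=2:  p_3=2·106+85=297,  q_3=2·5+4=14
a_4=4:  p_4=4·297+106=1294,  q_4=4·14+5=61
a_5=2:  p_5=2·1294+297=2885,  q_5=2·61+14=136
a_6=1:  p_6=1·2885+1294=4179,  q_6=1·136+61=197
a_7=4:  p_7=4·4179+2885=19601,  q_7=4·197+136=924
fundamental: x₁=19601, y₁=924  (since 384199201 − 450·853776 = 1)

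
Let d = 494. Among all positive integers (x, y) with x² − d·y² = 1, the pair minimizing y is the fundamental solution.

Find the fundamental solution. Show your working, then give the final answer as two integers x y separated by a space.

73035 3286

[22; 4,2,2,1,2,1,2,2,4,44] for √494; ℓ=10 ⇒ convergent index 9
step 0: (22, 1)  from 22·(1,0) + (0,1)
…
step 5: (1867, 84)  from 2·(689,31) + (489,22)
step 6: (2556, 115)  from 1·(1867,84) + (689,31)
step 7: (6979, 314)  from 2·(2556,115) + (1867,84)
step 8: (16514, 743)  from 2·(6979,314) + (2556,115)
step 9: (73035, 3286)  from 4·(16514,743) + (6979,314)
→ (73035, 3286).  Check: 73035²=5334111225, 494·3286²=5334111224, difference 1.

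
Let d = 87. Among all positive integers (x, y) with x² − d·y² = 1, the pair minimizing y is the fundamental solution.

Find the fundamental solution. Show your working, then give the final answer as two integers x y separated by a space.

d=87: √d = [9; 3,18] (ℓ=2, even), read p_1/q_1
step 0: (9, 1)  from 9·(1,0) + (0,1)
step 1: (28, 3)  from 3·(9,1) + (1,0)
(x₁, y₁) = (28, 3);  28² − 87·3² = 1 ✓

28 3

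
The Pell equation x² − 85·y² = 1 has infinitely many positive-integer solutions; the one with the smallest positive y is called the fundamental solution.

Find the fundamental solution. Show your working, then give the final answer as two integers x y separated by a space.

√85 = [9; 4,1,1,4,18, …], period ℓ=5 (odd) → k=9
step 0: (9, 1)  from 9·(1,0) + (0,1)
step 1: (37, 4)  from 4·(9,1) + (1,0)
…
step 4: (378, 41)  from 4·(83,9) + (46,5)
…
step 8: (62739, 6805)  from 1·(34813,3776) + (27926,3029)
step 9: (285769, 30996)  from 4·(62739,6805) + (34813,3776)
fundamental: x₁=285769, y₁=30996  (since 81663921361 − 85·960752016 = 1)

285769 30996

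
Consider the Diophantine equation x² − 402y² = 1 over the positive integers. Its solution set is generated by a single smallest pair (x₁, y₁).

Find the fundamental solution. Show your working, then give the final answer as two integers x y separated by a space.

401 20

√402 → a₀=20, period (20,40); ℓ=2 even so k=1
step 0: (20, 1)  from 20·(1,0) + (0,1)
step 1: (401, 20)  from 20·(20,1) + (1,0)
fundamental: x₁=401, y₁=20  (since 160801 − 402·400 = 1)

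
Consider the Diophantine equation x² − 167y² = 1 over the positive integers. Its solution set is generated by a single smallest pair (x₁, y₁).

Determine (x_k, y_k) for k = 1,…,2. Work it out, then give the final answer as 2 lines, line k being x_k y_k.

168 13
56447 4368

√167 = [12; 1,11,1,24, …], period ℓ=4 (even) → k=3
i=0: a=12 ⇒ p=12, q=1
i=1: a=1 ⇒ p=13, q=1
i=2: a=11 ⇒ p=155, q=12
i=3: a=1 ⇒ p=168, q=13
→ (168, 13).  Check: 168²=28224, 167·13²=28223, difference 1.
(168+13√167)^2 = 56447 + 4368√167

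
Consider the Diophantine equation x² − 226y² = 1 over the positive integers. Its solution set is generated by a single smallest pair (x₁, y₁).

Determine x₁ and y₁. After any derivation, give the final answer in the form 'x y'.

451 30

√226 = [15; 30, …], period ℓ=1 (odd) → k=1
a_0=15:  p_0=15·1+0=15,  q_0=15·0+1=1
a_1=30:  p_1=30·15+1=451,  q_1=30·1+0=30
(x₁, y₁) = (451, 30);  451² − 226·30² = 1 ✓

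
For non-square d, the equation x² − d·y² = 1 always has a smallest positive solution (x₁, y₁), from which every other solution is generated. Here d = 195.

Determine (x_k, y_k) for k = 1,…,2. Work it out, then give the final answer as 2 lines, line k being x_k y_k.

14 1
391 28

√195 → a₀=13, period (1,26); ℓ=2 even so k=1
k=0  a_k=13  p_k/q_k = 13/1
k=1  a_k=1  p_k/q_k = 14/1
fundamental: x₁=14, y₁=1  (since 196 − 195·1 = 1)
(x_2, y_2) = (14·14 + 195·1·1, 14·1 + 1·14) = (391, 28)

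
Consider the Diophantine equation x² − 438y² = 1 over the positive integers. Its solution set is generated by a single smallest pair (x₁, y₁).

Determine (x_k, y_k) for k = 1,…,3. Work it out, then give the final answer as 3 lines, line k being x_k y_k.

√438 → a₀=20, period (1,12,1,40); ℓ=4 even so k=3
step 0: (20, 1)  from 20·(1,0) + (0,1)
step 1: (21, 1)  from 1·(20,1) + (1,0)
step 2: (272, 13)  from 12·(21,1) + (20,1)
step 3: (293, 14)  from 1·(272,13) + (21,1)
fundamental: x₁=293, y₁=14  (since 85849 − 438·196 = 1)
n=2: (293,14)∘(293,14) = (293·293+438·14·14, 293·14+14·293) = (171697,8204)
n=3: (171697,8204)∘(293,14) = (293·171697+438·14·8204, 293·8204+14·171697) = (100614149,4807530)

293 14
171697 8204
100614149 4807530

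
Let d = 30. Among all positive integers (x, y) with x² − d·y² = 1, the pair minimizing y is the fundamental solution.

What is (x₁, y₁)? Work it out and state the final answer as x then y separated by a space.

[5; 2,10] for √30; ℓ=2 ⇒ convergent index 1
step 0: (5, 1)  from 5·(1,0) + (0,1)
step 1: (11, 2)  from 2·(5,1) + (1,0)
(x₁, y₁) = (11, 2);  11² − 30·2² = 1 ✓

11 2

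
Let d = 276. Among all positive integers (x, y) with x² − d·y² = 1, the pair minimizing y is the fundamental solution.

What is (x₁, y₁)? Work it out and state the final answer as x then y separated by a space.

7775 468

√276 = [16; 1,1,1,1,2,2,2,1,1,1,1,32, …], period ℓ=12 (even) → k=11
a_0=16:  p_0=16·1+0=16,  q_0=16·0+1=1
a_1=1:  p_1=1·16+1=17,  q_1=1·1+0=1
…
a_3=1:  p_3=1·33+17=50,  q_3=1·2+1=3
a_4=1:  p_4=1·50+33=83,  q_4=1·3+2=5
…
a_8=1:  p_8=1·1246+515=1761,  q_8=1·75+31=106
a_9=1:  p_9=1·1761+1246=3007,  q_9=1·106+75=181
a_10=1:  p_10=1·3007+1761=4768,  q_10=1·181+106=287
a_11=1:  p_11=1·4768+3007=7775,  q_11=1·287+181=468
→ (7775, 468).  Check: 7775²=60450625, 276·468²=60450624, difference 1.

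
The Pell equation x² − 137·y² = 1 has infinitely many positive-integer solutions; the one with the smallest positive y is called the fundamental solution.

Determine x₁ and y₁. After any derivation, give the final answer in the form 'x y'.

6083073 519712

d=137: √d = [11; 1,2,2,1,1,2,2,1,22] (ℓ=9, odd), read p_17/q_17
a_0=11:  p_0=11·1+0=11,  q_0=11·0+1=1
…
a_4=1:  p_4=1·82+35=117,  q_4=1·7+3=10
a_5=1:  p_5=1·117+82=199,  q_5=1·10+7=17
…
a_8=1:  p_8=1·1229+515=1744,  q_8=1·105+44=149
a_9=22:  p_9=22·1744+1229=39597,  q_9=22·149+105=3383
a_10=1:  p_10=1·39597+1744=41341,  q_10=1·3383+149=3532
a_11=2:  p_11=2·41341+39597=122279,  q_11=2·3532+3383=10447
a_12=2:  p_12=2·122279+41341=285899,  q_12=2·10447+3532=24426
…
a_15=2:  p_15=2·694077+408178=1796332,  q_15=2·59299+34873=153471
a_16=2:  p_16=2·1796332+694077=4286741,  q_16=2·153471+59299=366241
a_17=1:  p_17=1·4286741+1796332=6083073,  q_17=1·366241+153471=519712
fundamental: x₁=6083073, y₁=519712  (since 37003777123329 − 137·270100562944 = 1)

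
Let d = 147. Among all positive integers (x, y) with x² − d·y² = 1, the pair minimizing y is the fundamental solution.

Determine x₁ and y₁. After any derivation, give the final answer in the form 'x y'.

[12; 8,24] for √147; ℓ=2 ⇒ convergent index 1
a_0=12:  p_0=12·1+0=12,  q_0=12·0+1=1
a_1=8:  p_1=8·12+1=97,  q_1=8·1+0=8
(x₁, y₁) = (97, 8);  97² − 147·8² = 1 ✓

97 8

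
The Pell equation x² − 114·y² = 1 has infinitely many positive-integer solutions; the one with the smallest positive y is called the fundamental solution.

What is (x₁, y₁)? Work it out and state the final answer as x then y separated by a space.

1025 96

√114 = [10; 1,2,10,2,1,20, …], period ℓ=6 (even) → k=5
step 0: (10, 1)  from 10·(1,0) + (0,1)
step 1: (11, 1)  from 1·(10,1) + (1,0)
step 2: (32, 3)  from 2·(11,1) + (10,1)
step 3: (331, 31)  from 10·(32,3) + (11,1)
step 4: (694, 65)  from 2·(331,31) + (32,3)
step 5: (1025, 96)  from 1·(694,65) + (331,31)
(x₁, y₁) = (1025, 96);  1025² − 114·96² = 1 ✓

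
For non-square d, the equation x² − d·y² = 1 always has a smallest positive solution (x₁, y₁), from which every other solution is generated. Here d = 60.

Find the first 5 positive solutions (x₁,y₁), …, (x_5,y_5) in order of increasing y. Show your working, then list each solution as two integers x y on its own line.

√60 → a₀=7, period (1,2,1,14); ℓ=4 even so k=3
a_0=7:  p_0=7·1+0=7,  q_0=7·0+1=1
a_1=1:  p_1=1·7+1=8,  q_1=1·1+0=1
a_2=2:  p_2=2·8+7=23,  q_2=2·1+1=3
a_3=1:  p_3=1·23+8=31,  q_3=1·3+1=4
(x₁, y₁) = (31, 4);  31² − 60·4² = 1 ✓
(x_2, y_2) = (31·31 + 60·4·4, 31·4 + 4·31) = (1921, 248)
(x_3, y_3) = (31·1921 + 60·4·248, 31·248 + 4·1921) = (119071, 15372)
(x_4, y_4) = (31·119071 + 60·4·15372, 31·15372 + 4·119071) = (7380481, 952816)
(x_5, y_5) = (31·7380481 + 60·4·952816, 31·952816 + 4·7380481) = (457470751, 59059220)

31 4
1921 248
119071 15372
7380481 952816
457470751 59059220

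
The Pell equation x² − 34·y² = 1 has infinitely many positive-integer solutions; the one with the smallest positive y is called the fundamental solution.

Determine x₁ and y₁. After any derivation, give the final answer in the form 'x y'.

√34 → a₀=5, period (1,4,1,10); ℓ=4 even so k=3
step 0: (5, 1)  from 5·(1,0) + (0,1)
…
step 2: (29, 5)  from 4·(6,1) + (5,1)
step 3: (35, 6)  from 1·(29,5) + (6,1)
→ (35, 6).  Check: 35²=1225, 34·6²=1224, difference 1.

35 6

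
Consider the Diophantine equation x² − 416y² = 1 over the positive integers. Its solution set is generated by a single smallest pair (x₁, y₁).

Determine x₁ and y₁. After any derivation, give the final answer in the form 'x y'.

√416 → a₀=20, period (2,1,1,9,1,1,2,40); ℓ=8 even so k=7
i=0: a=20 ⇒ p=20, q=1
…
i=4: a=9 ⇒ p=979, q=48
i=5: a=1 ⇒ p=1081, q=53
i=6: a=1 ⇒ p=2060, q=101
i=7: a=2 ⇒ p=5201, q=255
→ (5201, 255).  Check: 5201²=27050401, 416·255²=27050400, difference 1.

5201 255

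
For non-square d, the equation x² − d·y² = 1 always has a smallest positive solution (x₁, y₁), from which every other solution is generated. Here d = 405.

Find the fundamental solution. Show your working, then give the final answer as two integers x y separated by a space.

√405 → a₀=20, period (8,40); ℓ=2 even so k=1
i=0: a=20 ⇒ p=20, q=1
i=1: a=8 ⇒ p=161, q=8
fundamental: x₁=161, y₁=8  (since 25921 − 405·64 = 1)

161 8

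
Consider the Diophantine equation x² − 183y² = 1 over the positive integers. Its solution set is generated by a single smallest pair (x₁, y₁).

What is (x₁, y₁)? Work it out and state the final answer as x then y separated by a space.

487 36

[13; 1,1,8,1,1,26] for √183; ℓ=6 ⇒ convergent index 5
step 0: (13, 1)  from 13·(1,0) + (0,1)
step 1: (14, 1)  from 1·(13,1) + (1,0)
step 2: (27, 2)  from 1·(14,1) + (13,1)
step 3: (230, 17)  from 8·(27,2) + (14,1)
step 4: (257, 19)  from 1·(230,17) + (27,2)
step 5: (487, 36)  from 1·(257,19) + (230,17)
fundamental: x₁=487, y₁=36  (since 237169 − 183·1296 = 1)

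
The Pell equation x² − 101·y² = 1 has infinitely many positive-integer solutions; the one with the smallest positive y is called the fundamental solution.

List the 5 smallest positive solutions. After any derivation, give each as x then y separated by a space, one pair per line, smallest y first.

201 20
80801 8040
32481801 3232060
13057603201 1299280080
5249124005001 522307360100

d=101: √d = [10; 20] (ℓ=1, odd), read p_1/q_1
a_0=10:  p_0=10·1+0=10,  q_0=10·0+1=1
a_1=20:  p_1=20·10+1=201,  q_1=20·1+0=20
fundamental: x₁=201, y₁=20  (since 40401 − 101·400 = 1)
k=2:  x_2 = 201·201+101·20·20 = 80801,  y_2 = 201·20+20·201 = 8040
k=3:  x_3 = 201·80801+101·20·8040 = 32481801,  y_3 = 201·8040+20·80801 = 3232060
k=4:  x_4 = 201·32481801+101·20·3232060 = 13057603201,  y_4 = 201·3232060+20·32481801 = 1299280080
k=5:  x_5 = 201·13057603201+101·20·1299280080 = 5249124005001,  y_5 = 201·1299280080+20·13057603201 = 522307360100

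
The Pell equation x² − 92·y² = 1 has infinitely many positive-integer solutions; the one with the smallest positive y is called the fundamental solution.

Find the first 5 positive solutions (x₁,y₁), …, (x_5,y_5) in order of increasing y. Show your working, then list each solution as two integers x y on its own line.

1151 120
2649601 276240
6099380351 635904360
14040770918401 1463851560480
32321848554778751 3369785656320600

[9; 1,1,2,4,2,1,1,18] for √92; ℓ=8 ⇒ convergent index 7
i=0: a=9 ⇒ p=9, q=1
i=1: a=1 ⇒ p=10, q=1
i=2: a=1 ⇒ p=19, q=2
i=3: a=2 ⇒ p=48, q=5
i=4: a=4 ⇒ p=211, q=22
i=5: a=2 ⇒ p=470, q=49
i=6: a=1 ⇒ p=681, q=71
i=7: a=1 ⇒ p=1151, q=120
→ (1151, 120).  Check: 1151²=1324801, 92·120²=1324800, difference 1.
(1151+120√92)^2 = 2649601 + 276240√92
(1151+120√92)^3 = 6099380351 + 635904360√92
(1151+120√92)^4 = 14040770918401 + 1463851560480√92
(1151+120√92)^5 = 32321848554778751 + 3369785656320600√92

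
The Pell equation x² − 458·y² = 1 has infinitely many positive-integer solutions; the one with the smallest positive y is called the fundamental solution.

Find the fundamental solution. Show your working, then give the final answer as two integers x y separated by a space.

d=458: √d = [21; 2,2,42] (ℓ=3, odd), read p_5/q_5
i=0: a=21 ⇒ p=21, q=1
…
i=2: a=2 ⇒ p=107, q=5
…
i=4: a=2 ⇒ p=9181, q=429
i=5: a=2 ⇒ p=22899, q=1070
fundamental: x₁=22899, y₁=1070  (since 524364201 − 458·1144900 = 1)

22899 1070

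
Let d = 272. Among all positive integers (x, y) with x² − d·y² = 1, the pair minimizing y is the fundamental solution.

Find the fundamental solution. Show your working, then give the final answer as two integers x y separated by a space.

d=272: √d = [16; 2,32] (ℓ=2, even), read p_1/q_1
i=0: a=16 ⇒ p=16, q=1
i=1: a=2 ⇒ p=33, q=2
fundamental: x₁=33, y₁=2  (since 1089 − 272·4 = 1)

33 2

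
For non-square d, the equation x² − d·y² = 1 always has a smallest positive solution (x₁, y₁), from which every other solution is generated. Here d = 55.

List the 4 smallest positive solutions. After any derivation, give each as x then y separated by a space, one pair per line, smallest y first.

89 12
15841 2136
2819609 380196
501874561 67672752

d=55: √d = [7; 2,2,2,14] (ℓ=4, even), read p_3/q_3
i=0: a=7 ⇒ p=7, q=1
…
i=2: a=2 ⇒ p=37, q=5
i=3: a=2 ⇒ p=89, q=12
→ (89, 12).  Check: 89²=7921, 55·12²=7920, difference 1.
n=2: (89,12)∘(89,12) = (89·89+55·12·12, 89·12+12·89) = (15841,2136)
n=3: (15841,2136)∘(89,12) = (89·15841+55·12·2136, 89·2136+12·15841) = (2819609,380196)
n=4: (2819609,380196)∘(89,12) = (89·2819609+55·12·380196, 89·380196+12·2819609) = (501874561,67672752)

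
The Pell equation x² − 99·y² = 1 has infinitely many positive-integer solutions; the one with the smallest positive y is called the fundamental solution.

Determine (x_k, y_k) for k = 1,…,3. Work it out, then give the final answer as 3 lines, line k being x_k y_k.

10 1
199 20
3970 399

[9; 1,18] for √99; ℓ=2 ⇒ convergent index 1
i=0: a=9 ⇒ p=9, q=1
i=1: a=1 ⇒ p=10, q=1
(x₁, y₁) = (10, 1);  10² − 99·1² = 1 ✓
(x_2, y_2) = (10·10 + 99·1·1, 10·1 + 1·10) = (199, 20)
(x_3, y_3) = (10·199 + 99·1·20, 10·20 + 1·199) = (3970, 399)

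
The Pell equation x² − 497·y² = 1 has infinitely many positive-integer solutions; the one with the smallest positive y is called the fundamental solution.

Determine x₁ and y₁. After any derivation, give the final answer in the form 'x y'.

√497 → a₀=22, period (3,2,2,5,6,5,2,2,3,44); ℓ=10 even so k=9
k=0  a_k=22  p_k/q_k = 22/1
…
k=3  a_k=2  p_k/q_k = 379/17
…
k=5  a_k=6  p_k/q_k = 12685/569
k=6  a_k=5  p_k/q_k = 65476/2937
…
k=8  a_k=2  p_k/q_k = 352750/15823
k=9  a_k=3  p_k/q_k = 1201887/53912
(x₁, y₁) = (1201887, 53912);  1201887² − 497·53912² = 1 ✓

1201887 53912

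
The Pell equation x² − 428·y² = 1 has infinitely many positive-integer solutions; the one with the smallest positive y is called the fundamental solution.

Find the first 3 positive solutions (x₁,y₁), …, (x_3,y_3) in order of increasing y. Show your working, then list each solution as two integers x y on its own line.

1850887 89466
6851565373537 331182912684
25362946559057703751 1225964295417811950

√428 = [20; 1,2,4,1,5,10,5,1,4,2,1,40, …], period ℓ=12 (even) → k=11
k=0  a_k=20  p_k/q_k = 20/1
k=1  a_k=1  p_k/q_k = 21/1
k=2  a_k=2  p_k/q_k = 62/3
k=3  a_k=4  p_k/q_k = 269/13
k=4  a_k=1  p_k/q_k = 331/16
…
k=7  a_k=5  p_k/q_k = 99779/4823
…
k=10  a_k=2  p_k/q_k = 1273708/61567
k=11  a_k=1  p_k/q_k = 1850887/89466
fundamental: x₁=1850887, y₁=89466  (since 3425782686769 − 428·8004165156 = 1)
(1850887+89466√428)^2 = 6851565373537 + 331182912684√428
(1850887+89466√428)^3 = 25362946559057703751 + 1225964295417811950√428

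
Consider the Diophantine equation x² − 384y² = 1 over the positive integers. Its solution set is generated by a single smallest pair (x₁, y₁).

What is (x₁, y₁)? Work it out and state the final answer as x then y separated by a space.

4801 245

√384 → a₀=19, period (1,1,2,9,2,1,1,38); ℓ=8 even so k=7
a_0=19:  p_0=19·1+0=19,  q_0=19·0+1=1
…
a_2=1:  p_2=1·20+19=39,  q_2=1·1+1=2
a_3=2:  p_3=2·39+20=98,  q_3=2·2+1=5
a_4=9:  p_4=9·98+39=921,  q_4=9·5+2=47
a_5=2:  p_5=2·921+98=1940,  q_5=2·47+5=99
a_6=1:  p_6=1·1940+921=2861,  q_6=1·99+47=146
a_7=1:  p_7=1·2861+1940=4801,  q_7=1·146+99=245
→ (4801, 245).  Check: 4801²=23049601, 384·245²=23049600, difference 1.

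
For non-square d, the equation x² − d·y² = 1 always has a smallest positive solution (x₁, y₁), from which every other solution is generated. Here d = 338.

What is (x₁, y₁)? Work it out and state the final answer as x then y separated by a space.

114243 6214

[18; 2,1,1,2,36] for √338; ℓ=5 ⇒ convergent index 9
k=0  a_k=18  p_k/q_k = 18/1
…
k=3  a_k=1  p_k/q_k = 92/5
…
k=7  a_k=1  p_k/q_k = 26327/1432
k=8  a_k=1  p_k/q_k = 43958/2391
k=9  a_k=2  p_k/q_k = 114243/6214
→ (114243, 6214).  Check: 114243²=13051463049, 338·6214²=13051463048, difference 1.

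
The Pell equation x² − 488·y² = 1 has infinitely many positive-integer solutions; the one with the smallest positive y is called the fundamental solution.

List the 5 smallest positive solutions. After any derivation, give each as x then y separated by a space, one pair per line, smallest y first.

√488 → a₀=22, period (11,44); ℓ=2 even so k=1
k=0  a_k=22  p_k/q_k = 22/1
k=1  a_k=11  p_k/q_k = 243/11
(x₁, y₁) = (243, 11);  243² − 488·11² = 1 ✓
n=2: (243,11)∘(243,11) = (243·243+488·11·11, 243·11+11·243) = (118097,5346)
n=3: (118097,5346)∘(243,11) = (243·118097+488·11·5346, 243·5346+11·118097) = (57394899,2598145)
n=4: (57394899,2598145)∘(243,11) = (243·57394899+488·11·2598145, 243·2598145+11·57394899) = (27893802817,1262693124)
n=5: (27893802817,1262693124)∘(243,11) = (243·27893802817+488·11·1262693124, 243·1262693124+11·27893802817) = (13556330774163,613666260119)

243 11
118097 5346
57394899 2598145
27893802817 1262693124
13556330774163 613666260119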